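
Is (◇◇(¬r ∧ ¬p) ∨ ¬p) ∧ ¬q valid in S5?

Tableau for the negation ¬((◇◇(¬r ∧ ¬p) ∨ ¬p) ∧ ¬q):
1. ¬((◇◇(¬r ∧ ¬p) ∨ ¬p) ∧ ¬q), w0
2. q, w0   [¬∧-rule on 1 (branches; this branch)]
Accessibility: w0Rw0
The negation has an open branch (countermodel exists).

Invalid (countermodel exists)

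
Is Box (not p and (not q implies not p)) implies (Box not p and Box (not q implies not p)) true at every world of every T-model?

Valid in T

Tableau for the negation not (Box (not p and (not q implies not p)) implies (Box not p and Box (not q implies not p))):
1. not (Box (not p and (not q implies not p)) implies (Box not p and Box (not q implies not p))), w0
2. Box (not p and (not q implies not p)), w0   [neg-implies-rule on 1]
3. not (Box not p and Box (not q implies not p)), w0   [neg-implies-rule on 1]
4. not p and (not q implies not p), w0   [Box-rule on 2 via w0Rw0]
5. not p, w0   [and-rule on 4]
6. not q implies not p, w0   [and-rule on 4]
7. not Box (not q implies not p), w0   [neg-and-rule on 3 (branches; this branch)]
8. not (not q implies not p), w1   [neg-Box-rule on 7: fresh world w1, w0Rw1]
9. not q, w1   [neg-implies-rule on 8]
10. p, w1   [neg-implies-rule on 8]
11. not p and (not q implies not p), w1   [Box-rule on 2 via w0Rw1]
12. not p, w1   [and-rule on 11]
13. not q implies not p, w1   [and-rule on 11]
Accessibility: w0Rw0, w0Rw1, w1Rw1
Branch closes: p and not p both at w1.
All branches of the negation close; one closing branch shown above.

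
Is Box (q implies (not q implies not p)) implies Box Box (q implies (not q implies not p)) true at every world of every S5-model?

Tableau for the negation not (Box (q implies (not q implies not p)) implies Box Box (q implies (not q implies not p))):
1. not (Box (q implies (not q implies not p)) implies Box Box (q implies (not q implies not p))), w0
2. Box (q implies (not q implies not p)), w0
3. not Box Box (q implies (not q implies not p)), w0
4. q implies (not q implies not p), w0
5. not q implies not p, w0
6. not p, w0
7. not Box (q implies (not q implies not p)), w1
8. q implies (not q implies not p), w1
9. not q implies not p, w1
10. not p, w1
11. not (q implies (not q implies not p)), w2
12. q, w2
13. not (not q implies not p), w2
14. not q, w2
15. p, w2
Accessibility: w0Rw0, w0Rw1, w0Rw2, w1Rw0, w1Rw1, w1Rw2, w2Rw0, w2Rw1, w2Rw2
Branch closes: q and not q both at w2.
All branches of the negation close; one closing branch shown above.

Valid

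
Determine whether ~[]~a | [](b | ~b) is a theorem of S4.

Tableau for the negation ~(~[]~a | [](b | ~b)):
1. ~(~[]~a | [](b | ~b)), u
2. []~a, u
3. ~[](b | ~b), u
4. ~a, u
5. ~(b | ~b), v
6. ~b, v
7. b, v
Accessibility: uRu, uRv, vRv
Branch closes: b and ~b both at v.
All branches of the negation close; one closing branch shown above.

Yes, valid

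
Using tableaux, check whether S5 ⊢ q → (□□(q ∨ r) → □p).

Not valid

Tableau for the negation ¬(q → (□□(q ∨ r) → □p)):
1. ¬(q → (□□(q ∨ r) → □p)), u
2. q, u
3. ¬(□□(q ∨ r) → □p), u
4. □□(q ∨ r), u
5. ¬□p, u
6. □(q ∨ r), u
7. q ∨ r, u
8. r, u
9. ¬p, v
10. □(q ∨ r), v
11. q ∨ r, v
12. r, v
Accessibility: uRu, uRv, vRu, vRv
The negation has an open branch (countermodel exists).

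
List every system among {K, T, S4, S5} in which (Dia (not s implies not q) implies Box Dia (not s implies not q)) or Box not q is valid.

S5

S4-tableau for the negation not ((Dia (not s implies not q) implies Box Dia (not s implies not q)) or Box not q):
1. not ((Dia (not s implies not q) implies Box Dia (not s implies not q)) or Box not q), u
2. not (Dia (not s implies not q) implies Box Dia (not s implies not q)), u
3. not Box not q, u
4. Dia (not s implies not q), u
5. not Box Dia (not s implies not q), u
6. q, v
7. not s implies not q, w
8. not q, w
9. not Dia (not s implies not q), x
10. not (not s implies not q), x
11. not s, x
12. q, x
Accessibility: uRu, uRv, uRw, uRx, vRv, wRw, xRx
Complete open branch: countermodel on an S4-frame, so not valid in S4, nor in K, T (the same frame is also a K-frame and a T-frame).
S5-tableau for the negation not ((Dia (not s implies not q) implies Box Dia (not s implies not q)) or Box not q):
1. not ((Dia (not s implies not q) implies Box Dia (not s implies not q)) or Box not q), u
2. not (Dia (not s implies not q) implies Box Dia (not s implies not q)), u
3. not Box not q, u
4. Dia (not s implies not q), u
5. not Box Dia (not s implies not q), u
6. q, v
7. not s implies not q, w
8. not q, w
9. not Dia (not s implies not q), x
10. not (not s implies not q), u
11. not s, u
12. q, u
13. not (not s implies not q), v
14. not s, v
15. not (not s implies not q), w
16. not s, w
17. q, w
Accessibility: uRu, uRv, uRw, uRx, vRu, vRv, vRw, vRx, wRu, wRv, wRw, wRx, xRu, xRv, xRw, xRx
Branch closes: q and not q both at w.
Every branch closes (one shown): valid in S5.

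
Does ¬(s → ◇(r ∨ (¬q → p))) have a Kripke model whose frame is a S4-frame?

1. ¬(s → ◇(r ∨ (¬q → p))), u
2. s, u
3. ¬◇(r ∨ (¬q → p)), u
4. ¬(r ∨ (¬q → p)), u
5. ¬r, u
6. ¬(¬q → p), u
7. ¬q, u
8. ¬p, u
Accessibility: uRu

Satisfiable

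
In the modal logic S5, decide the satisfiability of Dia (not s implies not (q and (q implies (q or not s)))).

1. Dia (not s implies not (q and (q implies (q or not s)))), w0
2. not s implies not (q and (q implies (q or not s))), w1
3. not (q and (q implies (q or not s))), w1
4. not q, w1
Accessibility: w0Rw0, w0Rw1, w1Rw0, w1Rw1

Satisfiable (open branch found)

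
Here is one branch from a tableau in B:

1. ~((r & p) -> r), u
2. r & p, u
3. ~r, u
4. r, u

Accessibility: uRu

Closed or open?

Yes, closed

Both r and ~r appear at u.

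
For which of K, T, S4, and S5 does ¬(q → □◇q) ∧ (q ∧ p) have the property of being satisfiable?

S5-tableau for the formula:
1. ¬(q → □◇q) ∧ (q ∧ p), w0
2. ¬(q → □◇q), w0
3. q ∧ p, w0
4. q, w0
5. ¬□◇q, w0
6. p, w0
7. ¬◇q, w1
8. ¬q, w0
Accessibility: w0Rw0, w0Rw1, w1Rw0, w1Rw1
Branch closes: q and ¬q both at w0.
Every branch closes (one shown): unsatisfiable in S5.
S4-tableau for the formula:
1. ¬(q → □◇q) ∧ (q ∧ p), w0
2. ¬(q → □◇q), w0
3. q ∧ p, w0
4. q, w0
5. ¬□◇q, w0
6. p, w0
7. ¬◇q, w1
8. ¬q, w1
Accessibility: w0Rw0, w0Rw1, w1Rw1
Complete open branch: satisfiable in S4, hence also in K, T (this S4-model is also a K-model and a T-model).

K, T, S4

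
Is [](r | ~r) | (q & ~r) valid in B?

Tableau for the negation ~([](r | ~r) | (q & ~r)):
1. ~([](r | ~r) | (q & ~r)), 0
2. ~[](r | ~r), 0
3. ~(q & ~r), 0
4. r, 0
5. ~(r | ~r), 1
6. ~r, 1
7. r, 1
Accessibility: 0R0, 0R1, 1R0, 1R1
Branch closes: r and ~r both at 1.
All branches of the negation close; one closing branch shown above.

Valid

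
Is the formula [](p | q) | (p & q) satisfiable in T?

1. [](p | q) | (p & q), 0
2. p & q, 0
3. p, 0
4. q, 0
Accessibility: 0R0

Satisfiable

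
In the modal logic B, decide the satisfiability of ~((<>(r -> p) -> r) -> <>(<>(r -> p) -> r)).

1. ~((<>(r -> p) -> r) -> <>(<>(r -> p) -> r)), u
2. <>(r -> p) -> r, u
3. ~<>(<>(r -> p) -> r), u
4. ~(<>(r -> p) -> r), u
5. <>(r -> p), u
6. ~r, u
7. ~<>(r -> p), u
8. ~(r -> p), u
9. r, u
10. ~p, u
Accessibility: uRu
Branch closes: r and ~r both at u.
(One branch shown.) All branches close.

No, unsatisfiable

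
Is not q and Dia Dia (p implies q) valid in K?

Invalid (countermodel exists)

Tableau for the negation not (not q and Dia Dia (p implies q)):
1. not (not q and Dia Dia (p implies q)), u
2. not Dia Dia (p implies q), u
The negation has an open branch (countermodel exists).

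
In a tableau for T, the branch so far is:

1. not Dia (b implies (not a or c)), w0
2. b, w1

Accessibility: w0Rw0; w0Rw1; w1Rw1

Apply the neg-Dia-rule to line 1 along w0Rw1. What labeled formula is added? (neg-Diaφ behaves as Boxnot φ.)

neg-Diaφ behaves as Boxnot φ: propagate the negated body to each accessible world.

not (b implies (not a or c)), w1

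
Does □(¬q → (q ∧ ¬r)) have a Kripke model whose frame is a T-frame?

Satisfiable (open branch found)

1. □(¬q → (q ∧ ¬r)), w0
2. ¬q → (q ∧ ¬r), w0
3. q ∧ ¬r, w0
4. q, w0
5. ¬r, w0
Accessibility: w0Rw0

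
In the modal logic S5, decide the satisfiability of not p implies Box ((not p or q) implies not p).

Yes, satisfiable

1. not p implies Box ((not p or q) implies not p), u
2. Box ((not p or q) implies not p), u   [implies-rule on 1 (branches; this branch)]
3. (not p or q) implies not p, u   [Box-rule on 2 via uRu]
4. not p, u   [implies-rule on 3 (branches; this branch)]
Accessibility: uRu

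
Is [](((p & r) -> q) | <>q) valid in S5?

Not valid

Tableau for the negation ~[](((p & r) -> q) | <>q):
1. ~[](((p & r) -> q) | <>q), 0
2. ~(((p & r) -> q) | <>q), 1
3. ~((p & r) -> q), 1
4. ~<>q, 1
5. p & r, 1
6. ~q, 1
7. p, 1
8. r, 1
9. ~q, 0
Accessibility: 0R0, 0R1, 1R0, 1R1
The negation has an open branch (countermodel exists).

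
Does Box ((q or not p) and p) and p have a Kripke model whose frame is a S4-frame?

Satisfiable (open branch found)

1. Box ((q or not p) and p) and p, u
2. Box ((q or not p) and p), u   [and-rule on 1]
3. p, u   [and-rule on 1]
4. (q or not p) and p, u   [Box-rule on 2 via uRu]
5. q or not p, u   [and-rule on 4]
6. q, u   [or-rule on 5 (branches; this branch)]
Accessibility: uRu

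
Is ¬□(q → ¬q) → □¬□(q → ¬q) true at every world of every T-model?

Tableau for the negation ¬(¬□(q → ¬q) → □¬□(q → ¬q)):
1. ¬(¬□(q → ¬q) → □¬□(q → ¬q)), 0
2. ¬□(q → ¬q), 0
3. ¬□¬□(q → ¬q), 0
4. ¬(q → ¬q), 1
5. q, 1
6. □(q → ¬q), 2
7. q → ¬q, 2
8. ¬q, 2
Accessibility: 0R0, 0R1, 0R2, 1R1, 2R2
The negation has an open branch (countermodel exists).

Invalid (countermodel exists)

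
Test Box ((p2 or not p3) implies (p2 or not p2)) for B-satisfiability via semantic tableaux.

Satisfiable (open branch found)

1. Box ((p2 or not p3) implies (p2 or not p2)), u
2. (p2 or not p3) implies (p2 or not p2), u
3. p2 or not p2, u
4. not p2, u
Accessibility: uRu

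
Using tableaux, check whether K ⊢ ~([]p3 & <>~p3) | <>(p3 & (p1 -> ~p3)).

Valid

Tableau for the negation ~(~([]p3 & <>~p3) | <>(p3 & (p1 -> ~p3))):
1. ~(~([]p3 & <>~p3) | <>(p3 & (p1 -> ~p3))), 0
2. []p3 & <>~p3, 0
3. ~<>(p3 & (p1 -> ~p3)), 0
4. []p3, 0
5. <>~p3, 0
6. ~p3, 1
7. ~(p3 & (p1 -> ~p3)), 1
8. p3, 1
Accessibility: 0R1
Branch closes: p3 and ~p3 both at 1.
All branches of the negation close; one closing branch shown above.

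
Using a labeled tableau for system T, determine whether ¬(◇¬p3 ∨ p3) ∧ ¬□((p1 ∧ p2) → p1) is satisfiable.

Unsatisfiable (every branch closes)

1. ¬(◇¬p3 ∨ p3) ∧ ¬□((p1 ∧ p2) → p1), w0
2. ¬(◇¬p3 ∨ p3), w0   [∧-rule on 1]
3. ¬□((p1 ∧ p2) → p1), w0   [∧-rule on 1]
4. ¬◇¬p3, w0   [¬∨-rule on 2]
5. ¬p3, w0   [¬∨-rule on 2]
6. p3, w0   [¬◇-rule on 4 via w0Rw0]
Accessibility: w0Rw0
Branch closes: p3 and ¬p3 both at w0.
(One branch shown.) All branches close.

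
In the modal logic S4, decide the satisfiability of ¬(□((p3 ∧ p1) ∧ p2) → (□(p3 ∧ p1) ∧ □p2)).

Unsatisfiable (every branch closes)

1. ¬(□((p3 ∧ p1) ∧ p2) → (□(p3 ∧ p1) ∧ □p2)), w0
2. □((p3 ∧ p1) ∧ p2), w0   [¬→-rule on 1]
3. ¬(□(p3 ∧ p1) ∧ □p2), w0   [¬→-rule on 1]
4. (p3 ∧ p1) ∧ p2, w0   [□-rule on 2 via w0Rw0]
5. p3 ∧ p1, w0   [∧-rule on 4]
6. p2, w0   [∧-rule on 4]
7. p3, w0   [∧-rule on 5]
8. p1, w0   [∧-rule on 5]
9. ¬□(p3 ∧ p1), w0   [¬∧-rule on 3 (branches; this branch)]
10. ¬(p3 ∧ p1), w1   [¬□-rule on 9: fresh world w1, w0Rw1]
11. (p3 ∧ p1) ∧ p2, w1   [□-rule on 2 via w0Rw1]
12. p3 ∧ p1, w1   [∧-rule on 11]
13. p2, w1   [∧-rule on 11]
14. p3, w1   [∧-rule on 12]
15. p1, w1   [∧-rule on 12]
16. ¬p1, w1   [¬∧-rule on 10 (branches; this branch)]
Accessibility: w0Rw0, w0Rw1, w1Rw1
Branch closes: p1 and ¬p1 both at w1.
(One branch shown.) All branches close.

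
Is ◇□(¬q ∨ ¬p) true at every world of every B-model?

Invalid (countermodel exists)

Tableau for the negation ¬◇□(¬q ∨ ¬p):
1. ¬◇□(¬q ∨ ¬p), u
2. ¬□(¬q ∨ ¬p), u
3. ¬(¬q ∨ ¬p), v
4. q, v
5. p, v
6. ¬□(¬q ∨ ¬p), v
7. ¬(¬q ∨ ¬p), w
8. q, w
9. p, w
Accessibility: uRu, uRv, vRu, vRv, vRw, wRv, wRw
The negation has an open branch (countermodel exists).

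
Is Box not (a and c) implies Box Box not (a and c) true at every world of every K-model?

Tableau for the negation not (Box not (a and c) implies Box Box not (a and c)):
1. not (Box not (a and c) implies Box Box not (a and c)), w0
2. Box not (a and c), w0
3. not Box Box not (a and c), w0
4. not Box not (a and c), w1
5. not (a and c), w1
6. not c, w1
7. a and c, w2
8. a, w2
9. c, w2
Accessibility: w0Rw1, w1Rw2
The negation has an open branch (countermodel exists).

No, not valid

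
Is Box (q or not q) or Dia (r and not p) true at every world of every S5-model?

Yes, valid

Tableau for the negation not (Box (q or not q) or Dia (r and not p)):
1. not (Box (q or not q) or Dia (r and not p)), u
2. not Box (q or not q), u   [neg-or-rule on 1]
3. not Dia (r and not p), u   [neg-or-rule on 1]
4. not (r and not p), u   [neg-Dia-rule on 3 via uRu]
5. p, u   [neg-and-rule on 4 (branches; this branch)]
6. not (q or not q), v   [neg-Box-rule on 2: fresh world v, uRv]
7. not q, v   [neg-or-rule on 6]
8. q, v   [neg-or-rule on 6]
Accessibility: uRu, uRv, vRu, vRv
Branch closes: q and not q both at v.
Every branch of the negation's tableau closes; the branch above is one of them.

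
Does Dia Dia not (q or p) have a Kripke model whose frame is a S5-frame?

Yes, satisfiable

1. Dia Dia not (q or p), 0
2. Dia not (q or p), 1
3. not (q or p), 2
4. not q, 2
5. not p, 2
Accessibility: 0R0, 0R1, 0R2, 1R0, 1R1, 1R2, 2R0, 2R1, 2R2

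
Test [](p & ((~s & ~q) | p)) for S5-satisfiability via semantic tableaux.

Satisfiable (open branch found)

1. [](p & ((~s & ~q) | p)), w0
2. p & ((~s & ~q) | p), w0
3. p, w0
4. (~s & ~q) | p, w0
Accessibility: w0Rw0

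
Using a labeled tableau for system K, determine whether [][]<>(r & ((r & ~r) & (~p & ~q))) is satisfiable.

Yes, satisfiable

1. [][]<>(r & ((r & ~r) & (~p & ~q))), w0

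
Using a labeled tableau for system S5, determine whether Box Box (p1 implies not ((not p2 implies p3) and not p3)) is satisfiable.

Yes, satisfiable

1. Box Box (p1 implies not ((not p2 implies p3) and not p3)), u
2. Box (p1 implies not ((not p2 implies p3) and not p3)), u
3. p1 implies not ((not p2 implies p3) and not p3), u
4. not ((not p2 implies p3) and not p3), u
5. p3, u
Accessibility: uRu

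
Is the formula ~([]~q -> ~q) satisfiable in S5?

Unsatisfiable (every branch closes)

1. ~([]~q -> ~q), w0
2. []~q, w0
3. q, w0
4. ~q, w0
Accessibility: w0Rw0
Branch closes: q and ~q both at w0.
Every branch closes; the branch above is one of them.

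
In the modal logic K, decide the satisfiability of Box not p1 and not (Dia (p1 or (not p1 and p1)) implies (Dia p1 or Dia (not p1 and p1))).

Unsatisfiable (every branch closes)

1. Box not p1 and not (Dia (p1 or (not p1 and p1)) implies (Dia p1 or Dia (not p1 and p1))), 0
2. Box not p1, 0
3. not (Dia (p1 or (not p1 and p1)) implies (Dia p1 or Dia (not p1 and p1))), 0
4. Dia (p1 or (not p1 and p1)), 0
5. not (Dia p1 or Dia (not p1 and p1)), 0
6. not Dia p1, 0
7. not Dia (not p1 and p1), 0
8. p1 or (not p1 and p1), 1
9. not p1, 1
10. not (not p1 and p1), 1
11. not p1 and p1, 1
12. p1, 1
Accessibility: 0R1
Branch closes: p1 and not p1 both at 1.
All branches of the tableau close; one closing branch shown above.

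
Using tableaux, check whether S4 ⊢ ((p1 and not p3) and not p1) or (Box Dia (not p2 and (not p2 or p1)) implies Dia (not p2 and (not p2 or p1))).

Tableau for the negation not (((p1 and not p3) and not p1) or (Box Dia (not p2 and (not p2 or p1)) implies Dia (not p2 and (not p2 or p1)))):
1. not (((p1 and not p3) and not p1) or (Box Dia (not p2 and (not p2 or p1)) implies Dia (not p2 and (not p2 or p1)))), 0
2. not ((p1 and not p3) and not p1), 0
3. not (Box Dia (not p2 and (not p2 or p1)) implies Dia (not p2 and (not p2 or p1))), 0
4. Box Dia (not p2 and (not p2 or p1)), 0
5. not Dia (not p2 and (not p2 or p1)), 0
6. Dia (not p2 and (not p2 or p1)), 0
7. not (not p2 and (not p2 or p1)), 0
8. not (p1 and not p3), 0
9. not (not p2 or p1), 0
10. p2, 0
11. not p1, 0
12. p3, 0
13. not p2 and (not p2 or p1), 1
14. not p2, 1
15. not p2 or p1, 1
16. Dia (not p2 and (not p2 or p1)), 1
17. not (not p2 and (not p2 or p1)), 1
18. p1, 1
19. not (not p2 or p1), 1
20. p2, 1
21. not p1, 1
Accessibility: 0R0, 0R1, 1R1
Branch closes: p2 and not p2 both at 1.
Every branch of the negation's tableau closes; the branch above is one of them.

Valid in S4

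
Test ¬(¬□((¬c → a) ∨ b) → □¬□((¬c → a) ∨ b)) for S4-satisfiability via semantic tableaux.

Satisfiable

1. ¬(¬□((¬c → a) ∨ b) → □¬□((¬c → a) ∨ b)), 0
2. ¬□((¬c → a) ∨ b), 0   [¬→-rule on 1]
3. ¬□¬□((¬c → a) ∨ b), 0   [¬→-rule on 1]
4. ¬((¬c → a) ∨ b), 1   [¬□-rule on 2: fresh world 1, 0R1]
5. ¬(¬c → a), 1   [¬∨-rule on 4]
6. ¬b, 1   [¬∨-rule on 4]
7. ¬c, 1   [¬→-rule on 5]
8. ¬a, 1   [¬→-rule on 5]
9. □((¬c → a) ∨ b), 2   [¬□-rule on 3: fresh world 2, 0R2]
10. (¬c → a) ∨ b, 2   [□-rule on 9 via 2R2]
11. b, 2   [∨-rule on 10 (branches; this branch)]
Accessibility: 0R0, 0R1, 0R2, 1R1, 2R2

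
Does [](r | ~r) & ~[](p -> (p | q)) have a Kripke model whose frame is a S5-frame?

No, unsatisfiable

1. [](r | ~r) & ~[](p -> (p | q)), w0
2. [](r | ~r), w0
3. ~[](p -> (p | q)), w0
4. r | ~r, w0
5. ~r, w0
6. ~(p -> (p | q)), w1
7. p, w1
8. ~(p | q), w1
9. ~p, w1
10. ~q, w1
Accessibility: w0Rw0, w0Rw1, w1Rw0, w1Rw1
Branch closes: p and ~p both at w1.
(One branch shown.) All branches close.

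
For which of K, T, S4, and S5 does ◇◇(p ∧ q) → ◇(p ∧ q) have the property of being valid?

T-tableau for the negation ¬(◇◇(p ∧ q) → ◇(p ∧ q)):
1. ¬(◇◇(p ∧ q) → ◇(p ∧ q)), w0
2. ◇◇(p ∧ q), w0   [¬→-rule on 1]
3. ¬◇(p ∧ q), w0   [¬→-rule on 1]
4. ¬(p ∧ q), w0   [¬◇-rule on 3 via w0Rw0]
5. ¬q, w0   [¬∧-rule on 4 (branches; this branch)]
6. ◇(p ∧ q), w1   [◇-rule on 2: fresh world w1, w0Rw1]
7. ¬(p ∧ q), w1   [¬◇-rule on 3 via w0Rw1]
8. ¬q, w1   [¬∧-rule on 7 (branches; this branch)]
9. p ∧ q, w2   [◇-rule on 6: fresh world w2, w1Rw2]
10. p, w2   [∧-rule on 9]
11. q, w2   [∧-rule on 9]
Accessibility: w0Rw0, w0Rw1, w1Rw1, w1Rw2, w2Rw2
Complete open branch: countermodel on a T-frame, so not valid in T, nor in K (the same frame is also a K-frame).
S4-tableau for the negation ¬(◇◇(p ∧ q) → ◇(p ∧ q)):
1. ¬(◇◇(p ∧ q) → ◇(p ∧ q)), w0
2. ◇◇(p ∧ q), w0   [¬→-rule on 1]
3. ¬◇(p ∧ q), w0   [¬→-rule on 1]
4. ¬(p ∧ q), w0   [¬◇-rule on 3 via w0Rw0]
5. ¬q, w0   [¬∧-rule on 4 (branches; this branch)]
6. ◇(p ∧ q), w1   [◇-rule on 2: fresh world w1, w0Rw1]
7. ¬(p ∧ q), w1   [¬◇-rule on 3 via w0Rw1]
8. ¬q, w1   [¬∧-rule on 7 (branches; this branch)]
9. p ∧ q, w2   [◇-rule on 6: fresh world w2, w1Rw2]
10. p, w2   [∧-rule on 9]
11. q, w2   [∧-rule on 9]
12. ¬(p ∧ q), w2   [¬◇-rule on 3 via w0Rw2]
13. ¬q, w2   [¬∧-rule on 12 (branches; this branch)]
Accessibility: w0Rw0, w0Rw1, w0Rw2, w1Rw1, w1Rw2, w2Rw2
Branch closes: q and ¬q both at w2.
Every branch closes (one shown): valid in S4, hence also in S5 (every theorem of S4 is a theorem of S5).

S4, S5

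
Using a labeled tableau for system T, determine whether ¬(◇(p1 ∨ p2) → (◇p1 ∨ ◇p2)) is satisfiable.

1. ¬(◇(p1 ∨ p2) → (◇p1 ∨ ◇p2)), u
2. ◇(p1 ∨ p2), u
3. ¬(◇p1 ∨ ◇p2), u
4. ¬◇p1, u
5. ¬◇p2, u
6. ¬p1, u
7. ¬p2, u
8. p1 ∨ p2, v
9. ¬p1, v
10. ¬p2, v
11. p2, v
Accessibility: uRu, uRv, vRv
Branch closes: p2 and ¬p2 both at v.
All branches of the tableau close; one closing branch shown above.

Unsatisfiable (every branch closes)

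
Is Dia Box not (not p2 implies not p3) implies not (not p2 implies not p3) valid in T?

No, not valid

Tableau for the negation not (Dia Box not (not p2 implies not p3) implies not (not p2 implies not p3)):
1. not (Dia Box not (not p2 implies not p3) implies not (not p2 implies not p3)), u
2. Dia Box not (not p2 implies not p3), u   [neg-implies-rule on 1]
3. not p2 implies not p3, u   [neg-implies-rule on 1]
4. not p3, u   [implies-rule on 3 (branches; this branch)]
5. Box not (not p2 implies not p3), v   [Dia-rule on 2: fresh world v, uRv]
6. not (not p2 implies not p3), v   [Box-rule on 5 via vRv]
7. not p2, v   [neg-implies-rule on 6]
8. p3, v   [neg-implies-rule on 6]
Accessibility: uRu, uRv, vRv
The negation has an open branch (countermodel exists).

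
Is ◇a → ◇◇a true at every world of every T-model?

Tableau for the negation ¬(◇a → ◇◇a):
1. ¬(◇a → ◇◇a), u
2. ◇a, u   [¬→-rule on 1]
3. ¬◇◇a, u   [¬→-rule on 1]
4. ¬◇a, u   [¬◇-rule on 3 via uRu]
5. ¬a, u   [¬◇-rule on 4 via uRu]
6. a, v   [◇-rule on 2: fresh world v, uRv]
7. ¬◇a, v   [¬◇-rule on 3 via uRv]
8. ¬a, v   [¬◇-rule on 4 via uRv]
Accessibility: uRu, uRv, vRv
Branch closes: a and ¬a both at v.
Every branch of the negation's tableau closes; the branch above is one of them.

Yes, valid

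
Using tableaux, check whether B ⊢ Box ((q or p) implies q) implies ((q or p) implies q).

Valid

Tableau for the negation not (Box ((q or p) implies q) implies ((q or p) implies q)):
1. not (Box ((q or p) implies q) implies ((q or p) implies q)), u
2. Box ((q or p) implies q), u
3. not ((q or p) implies q), u
4. q or p, u
5. not q, u
6. (q or p) implies q, u
7. p, u
8. not (q or p), u
9. not p, u
Accessibility: uRu
Branch closes: p and not p both at u.
Every branch of the negation's tableau closes; the branch above is one of them.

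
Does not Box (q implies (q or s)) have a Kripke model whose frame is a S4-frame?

1. not Box (q implies (q or s)), 0
2. not (q implies (q or s)), 1
3. q, 1
4. not (q or s), 1
5. not q, 1
6. not s, 1
Accessibility: 0R0, 0R1, 1R1
Branch closes: q and not q both at 1.
All branches of the tableau close; one closing branch shown above.

No, unsatisfiable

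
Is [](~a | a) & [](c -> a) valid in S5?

Tableau for the negation ~([](~a | a) & [](c -> a)):
1. ~([](~a | a) & [](c -> a)), w0
2. ~[](c -> a), w0
3. ~(c -> a), w1
4. c, w1
5. ~a, w1
Accessibility: w0Rw0, w0Rw1, w1Rw0, w1Rw1
The negation has an open branch (countermodel exists).

Invalid (countermodel exists)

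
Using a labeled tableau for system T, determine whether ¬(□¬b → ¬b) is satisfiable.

No, unsatisfiable

1. ¬(□¬b → ¬b), u
2. □¬b, u
3. b, u
4. ¬b, u
Accessibility: uRu
Branch closes: b and ¬b both at u.
All branches of the tableau close; one closing branch shown above.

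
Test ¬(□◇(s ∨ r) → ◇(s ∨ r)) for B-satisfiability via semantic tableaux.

1. ¬(□◇(s ∨ r) → ◇(s ∨ r)), u
2. □◇(s ∨ r), u   [¬→-rule on 1]
3. ¬◇(s ∨ r), u   [¬→-rule on 1]
4. ◇(s ∨ r), u   [□-rule on 2 via uRu]
5. ¬(s ∨ r), u   [¬◇-rule on 3 via uRu]
6. ¬s, u   [¬∨-rule on 5]
7. ¬r, u   [¬∨-rule on 5]
8. s ∨ r, v   [◇-rule on 4: fresh world v, uRv]
9. ◇(s ∨ r), v   [□-rule on 2 via uRv]
10. ¬(s ∨ r), v   [¬◇-rule on 3 via uRv]
11. ¬s, v   [¬∨-rule on 10]
12. ¬r, v   [¬∨-rule on 10]
13. r, v   [∨-rule on 8 (branches; this branch)]
Accessibility: uRu, uRv, vRu, vRv
Branch closes: r and ¬r both at v.
All branches of the tableau close; one closing branch shown above.

Unsatisfiable (every branch closes)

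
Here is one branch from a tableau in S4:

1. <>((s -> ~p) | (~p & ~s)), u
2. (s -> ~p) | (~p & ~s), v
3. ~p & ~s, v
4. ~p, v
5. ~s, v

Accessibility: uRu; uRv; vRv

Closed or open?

No, open

There is no literal clash: for every atom and world, at most one sign appears.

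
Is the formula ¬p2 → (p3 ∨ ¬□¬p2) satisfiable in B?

Satisfiable (open branch found)

1. ¬p2 → (p3 ∨ ¬□¬p2), 0
2. p3 ∨ ¬□¬p2, 0
3. ¬□¬p2, 0
4. p2, 1
Accessibility: 0R0, 0R1, 1R0, 1R1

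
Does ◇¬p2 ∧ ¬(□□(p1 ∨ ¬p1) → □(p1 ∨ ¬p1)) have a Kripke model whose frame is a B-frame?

1. ◇¬p2 ∧ ¬(□□(p1 ∨ ¬p1) → □(p1 ∨ ¬p1)), w0
2. ◇¬p2, w0
3. ¬(□□(p1 ∨ ¬p1) → □(p1 ∨ ¬p1)), w0
4. □□(p1 ∨ ¬p1), w0
5. ¬□(p1 ∨ ¬p1), w0
6. □(p1 ∨ ¬p1), w0
7. p1 ∨ ¬p1, w0
8. ¬p1, w0
9. ¬p2, w1
10. □(p1 ∨ ¬p1), w1
11. p1 ∨ ¬p1, w1
12. ¬p1, w1
13. ¬(p1 ∨ ¬p1), w2
14. ¬p1, w2
15. p1, w2
Accessibility: w0Rw0, w0Rw1, w0Rw2, w1Rw0, w1Rw1, w2Rw0, w2Rw2
Branch closes: p1 and ¬p1 both at w2.
(One branch shown.) All branches close.

No, unsatisfiable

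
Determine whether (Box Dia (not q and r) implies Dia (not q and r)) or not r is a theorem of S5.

Tableau for the negation not ((Box Dia (not q and r) implies Dia (not q and r)) or not r):
1. not ((Box Dia (not q and r) implies Dia (not q and r)) or not r), u
2. not (Box Dia (not q and r) implies Dia (not q and r)), u
3. r, u
4. Box Dia (not q and r), u
5. not Dia (not q and r), u
6. Dia (not q and r), u
7. not (not q and r), u
8. q, u
9. not q and r, v
10. not q, v
11. r, v
12. Dia (not q and r), v
13. not (not q and r), v
14. not r, v
Accessibility: uRu, uRv, vRu, vRv
Branch closes: r and not r both at v.
Every branch of the negation's tableau closes; the branch above is one of them.

Valid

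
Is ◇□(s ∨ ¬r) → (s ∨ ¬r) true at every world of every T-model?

Tableau for the negation ¬(◇□(s ∨ ¬r) → (s ∨ ¬r)):
1. ¬(◇□(s ∨ ¬r) → (s ∨ ¬r)), 0
2. ◇□(s ∨ ¬r), 0   [¬→-rule on 1]
3. ¬(s ∨ ¬r), 0   [¬→-rule on 1]
4. ¬s, 0   [¬∨-rule on 3]
5. r, 0   [¬∨-rule on 3]
6. □(s ∨ ¬r), 1   [◇-rule on 2: fresh world 1, 0R1]
7. s ∨ ¬r, 1   [□-rule on 6 via 1R1]
8. ¬r, 1   [∨-rule on 7 (branches; this branch)]
Accessibility: 0R0, 0R1, 1R1
The negation has an open branch (countermodel exists).

Invalid (countermodel exists)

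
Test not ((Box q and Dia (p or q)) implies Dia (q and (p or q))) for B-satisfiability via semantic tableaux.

1. not ((Box q and Dia (p or q)) implies Dia (q and (p or q))), 0
2. Box q and Dia (p or q), 0
3. not Dia (q and (p or q)), 0
4. Box q, 0
5. Dia (p or q), 0
6. not (q and (p or q)), 0
7. q, 0
8. not (p or q), 0
9. not p, 0
10. not q, 0
Accessibility: 0R0
Branch closes: q and not q both at 0.
(One branch shown.) All branches close.

No, unsatisfiable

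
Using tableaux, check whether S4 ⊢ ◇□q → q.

Tableau for the negation ¬(◇□q → q):
1. ¬(◇□q → q), 0
2. ◇□q, 0
3. ¬q, 0
4. □q, 1
5. q, 1
Accessibility: 0R0, 0R1, 1R1
The negation has an open branch (countermodel exists).

No, not valid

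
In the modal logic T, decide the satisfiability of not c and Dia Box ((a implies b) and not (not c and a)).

1. not c and Dia Box ((a implies b) and not (not c and a)), u
2. not c, u   [and-rule on 1]
3. Dia Box ((a implies b) and not (not c and a)), u   [and-rule on 1]
4. Box ((a implies b) and not (not c and a)), v   [Dia-rule on 3: fresh world v, uRv]
5. (a implies b) and not (not c and a), v   [Box-rule on 4 via vRv]
6. a implies b, v   [and-rule on 5]
7. not (not c and a), v   [and-rule on 5]
8. b, v   [implies-rule on 6 (branches; this branch)]
9. not a, v   [neg-and-rule on 7 (branches; this branch)]
Accessibility: uRu, uRv, vRv

Satisfiable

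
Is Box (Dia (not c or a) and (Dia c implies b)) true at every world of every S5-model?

Tableau for the negation not Box (Dia (not c or a) and (Dia c implies b)):
1. not Box (Dia (not c or a) and (Dia c implies b)), w0
2. not (Dia (not c or a) and (Dia c implies b)), w1
3. not (Dia c implies b), w1
4. Dia c, w1
5. not b, w1
6. c, w2
Accessibility: w0Rw0, w0Rw1, w0Rw2, w1Rw0, w1Rw1, w1Rw2, w2Rw0, w2Rw1, w2Rw2
The negation has an open branch (countermodel exists).

Invalid (countermodel exists)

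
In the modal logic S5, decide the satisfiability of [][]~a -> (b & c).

Satisfiable (open branch found)

1. [][]~a -> (b & c), 0
2. b & c, 0   [->-rule on 1 (branches; this branch)]
3. b, 0   [&-rule on 2]
4. c, 0   [&-rule on 2]
Accessibility: 0R0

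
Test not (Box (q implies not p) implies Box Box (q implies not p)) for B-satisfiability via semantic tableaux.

1. not (Box (q implies not p) implies Box Box (q implies not p)), w0
2. Box (q implies not p), w0
3. not Box Box (q implies not p), w0
4. q implies not p, w0
5. not p, w0
6. not Box (q implies not p), w1
7. q implies not p, w1
8. not p, w1
9. not (q implies not p), w2
10. q, w2
11. p, w2
Accessibility: w0Rw0, w0Rw1, w1Rw0, w1Rw1, w1Rw2, w2Rw1, w2Rw2

Satisfiable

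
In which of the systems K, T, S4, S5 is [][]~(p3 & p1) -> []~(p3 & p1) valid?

T, S4, S5

T-tableau for the negation ~([][]~(p3 & p1) -> []~(p3 & p1)):
1. ~([][]~(p3 & p1) -> []~(p3 & p1)), u
2. [][]~(p3 & p1), u
3. ~[]~(p3 & p1), u
4. []~(p3 & p1), u
5. ~(p3 & p1), u
6. ~p1, u
7. p3 & p1, v
8. p3, v
9. p1, v
10. []~(p3 & p1), v
11. ~(p3 & p1), v
12. ~p1, v
Accessibility: uRu, uRv, vRv
Branch closes: p1 and ~p1 both at v.
Every branch closes (one shown): valid in T, hence also in S4, S5 (every theorem of T is a theorem of S4 and S5).
K-tableau for the negation ~([][]~(p3 & p1) -> []~(p3 & p1)):
1. ~([][]~(p3 & p1) -> []~(p3 & p1)), u
2. [][]~(p3 & p1), u
3. ~[]~(p3 & p1), u
4. p3 & p1, v
5. p3, v
6. p1, v
7. []~(p3 & p1), v
Accessibility: uRv
Complete open branch: countermodel on a K-frame, so not valid in K.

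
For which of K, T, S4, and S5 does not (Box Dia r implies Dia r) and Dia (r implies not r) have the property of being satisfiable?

T-tableau for the formula:
1. not (Box Dia r implies Dia r) and Dia (r implies not r), u
2. not (Box Dia r implies Dia r), u   [and-rule on 1]
3. Dia (r implies not r), u   [and-rule on 1]
4. Box Dia r, u   [neg-implies-rule on 2]
5. not Dia r, u   [neg-implies-rule on 2]
6. Dia r, u   [Box-rule on 4 via uRu]
7. not r, u   [neg-Dia-rule on 5 via uRu]
8. r implies not r, v   [Dia-rule on 3: fresh world v, uRv]
9. Dia r, v   [Box-rule on 4 via uRv]
10. not r, v   [neg-Dia-rule on 5 via uRv]
11. r, w   [Dia-rule on 6: fresh world w, uRw]
12. Dia r, w   [Box-rule on 4 via uRw]
13. not r, w   [neg-Dia-rule on 5 via uRw]
Accessibility: uRu, uRv, uRw, vRv, wRw
Branch closes: r and not r both at w.
Every branch closes (one shown): unsatisfiable in T, hence also in S4, S5 (every S4/S5-frame is a T-frame).
K-tableau for the formula:
1. not (Box Dia r implies Dia r) and Dia (r implies not r), u
2. not (Box Dia r implies Dia r), u   [and-rule on 1]
3. Dia (r implies not r), u   [and-rule on 1]
4. Box Dia r, u   [neg-implies-rule on 2]
5. not Dia r, u   [neg-implies-rule on 2]
6. r implies not r, v   [Dia-rule on 3: fresh world v, uRv]
7. Dia r, v   [Box-rule on 4 via uRv]
8. not r, v   [neg-Dia-rule on 5 via uRv]
9. r, w   [Dia-rule on 7: fresh world w, vRw]
Accessibility: uRv, vRw
Complete open branch: satisfiable in K.

K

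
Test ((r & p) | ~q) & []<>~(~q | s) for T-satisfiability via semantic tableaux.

Satisfiable

1. ((r & p) | ~q) & []<>~(~q | s), u
2. (r & p) | ~q, u
3. []<>~(~q | s), u
4. <>~(~q | s), u
5. ~q, u
6. ~(~q | s), v
7. q, v
8. ~s, v
9. <>~(~q | s), v
10. ~(~q | s), w
11. q, w
12. ~s, w
Accessibility: uRu, uRv, vRv, vRw, wRw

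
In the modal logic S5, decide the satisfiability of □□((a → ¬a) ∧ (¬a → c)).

Satisfiable

1. □□((a → ¬a) ∧ (¬a → c)), w0
2. □((a → ¬a) ∧ (¬a → c)), w0
3. (a → ¬a) ∧ (¬a → c), w0
4. a → ¬a, w0
5. ¬a → c, w0
6. ¬a, w0
7. c, w0
Accessibility: w0Rw0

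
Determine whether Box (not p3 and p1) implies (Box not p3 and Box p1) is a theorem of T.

Tableau for the negation not (Box (not p3 and p1) implies (Box not p3 and Box p1)):
1. not (Box (not p3 and p1) implies (Box not p3 and Box p1)), w0
2. Box (not p3 and p1), w0
3. not (Box not p3 and Box p1), w0
4. not p3 and p1, w0
5. not p3, w0
6. p1, w0
7. not Box p1, w0
8. not p1, w1
9. not p3 and p1, w1
10. not p3, w1
11. p1, w1
Accessibility: w0Rw0, w0Rw1, w1Rw1
Branch closes: p1 and not p1 both at w1.
All branches of the negation close; one closing branch shown above.

Valid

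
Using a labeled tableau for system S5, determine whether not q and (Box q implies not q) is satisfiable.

1. not q and (Box q implies not q), w0
2. not q, w0   [and-rule on 1]
3. Box q implies not q, w0   [and-rule on 1]
Accessibility: w0Rw0

Yes, satisfiable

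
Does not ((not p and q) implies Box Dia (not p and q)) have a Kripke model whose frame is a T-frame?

Yes, satisfiable

1. not ((not p and q) implies Box Dia (not p and q)), w0
2. not p and q, w0   [neg-implies-rule on 1]
3. not Box Dia (not p and q), w0   [neg-implies-rule on 1]
4. not p, w0   [and-rule on 2]
5. q, w0   [and-rule on 2]
6. not Dia (not p and q), w1   [neg-Box-rule on 3: fresh world w1, w0Rw1]
7. not (not p and q), w1   [neg-Dia-rule on 6 via w1Rw1]
8. not q, w1   [neg-and-rule on 7 (branches; this branch)]
Accessibility: w0Rw0, w0Rw1, w1Rw1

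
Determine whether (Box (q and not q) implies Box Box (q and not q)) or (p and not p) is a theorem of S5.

Tableau for the negation not ((Box (q and not q) implies Box Box (q and not q)) or (p and not p)):
1. not ((Box (q and not q) implies Box Box (q and not q)) or (p and not p)), 0
2. not (Box (q and not q) implies Box Box (q and not q)), 0
3. not (p and not p), 0
4. Box (q and not q), 0
5. not Box Box (q and not q), 0
6. q and not q, 0
7. q, 0
8. not q, 0
Accessibility: 0R0
Branch closes: q and not q both at 0.
Every branch of the negation's tableau closes; the branch above is one of them.

Yes, valid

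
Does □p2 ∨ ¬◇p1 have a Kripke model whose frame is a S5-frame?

1. □p2 ∨ ¬◇p1, w0
2. ¬◇p1, w0
3. ¬p1, w0
Accessibility: w0Rw0

Satisfiable (open branch found)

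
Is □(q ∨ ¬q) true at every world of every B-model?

Tableau for the negation ¬□(q ∨ ¬q):
1. ¬□(q ∨ ¬q), u
2. ¬(q ∨ ¬q), v   [¬□-rule on 1: fresh world v, uRv]
3. ¬q, v   [¬∨-rule on 2]
4. q, v   [¬∨-rule on 2]
Accessibility: uRu, uRv, vRu, vRv
Branch closes: q and ¬q both at v.
Every branch of the negation's tableau closes; the branch above is one of them.

Yes, valid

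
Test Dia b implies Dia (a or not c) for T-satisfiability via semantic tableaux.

1. Dia b implies Dia (a or not c), u
2. Dia (a or not c), u   [implies-rule on 1 (branches; this branch)]
3. a or not c, v   [Dia-rule on 2: fresh world v, uRv]
4. not c, v   [or-rule on 3 (branches; this branch)]
Accessibility: uRu, uRv, vRv

Satisfiable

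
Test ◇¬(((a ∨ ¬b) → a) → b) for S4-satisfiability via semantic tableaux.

Satisfiable

1. ◇¬(((a ∨ ¬b) → a) → b), 0
2. ¬(((a ∨ ¬b) → a) → b), 1
3. (a ∨ ¬b) → a, 1
4. ¬b, 1
5. a, 1
Accessibility: 0R0, 0R1, 1R1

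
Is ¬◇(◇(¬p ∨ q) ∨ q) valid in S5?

Tableau for the negation ◇(◇(¬p ∨ q) ∨ q):
1. ◇(◇(¬p ∨ q) ∨ q), w0
2. ◇(¬p ∨ q) ∨ q, w1
3. q, w1
Accessibility: w0Rw0, w0Rw1, w1Rw0, w1Rw1
The negation has an open branch (countermodel exists).

Invalid (countermodel exists)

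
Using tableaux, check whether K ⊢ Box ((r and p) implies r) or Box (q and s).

Tableau for the negation not (Box ((r and p) implies r) or Box (q and s)):
1. not (Box ((r and p) implies r) or Box (q and s)), 0
2. not Box ((r and p) implies r), 0   [neg-or-rule on 1]
3. not Box (q and s), 0   [neg-or-rule on 1]
4. not ((r and p) implies r), 1   [neg-Box-rule on 2: fresh world 1, 0R1]
5. r and p, 1   [neg-implies-rule on 4]
6. not r, 1   [neg-implies-rule on 4]
7. r, 1   [and-rule on 5]
8. p, 1   [and-rule on 5]
Accessibility: 0R1
Branch closes: r and not r both at 1.
All branches of the negation close; one closing branch shown above.

Valid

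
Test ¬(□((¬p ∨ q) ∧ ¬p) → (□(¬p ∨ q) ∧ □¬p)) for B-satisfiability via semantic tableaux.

Unsatisfiable (every branch closes)

1. ¬(□((¬p ∨ q) ∧ ¬p) → (□(¬p ∨ q) ∧ □¬p)), 0
2. □((¬p ∨ q) ∧ ¬p), 0   [¬→-rule on 1]
3. ¬(□(¬p ∨ q) ∧ □¬p), 0   [¬→-rule on 1]
4. (¬p ∨ q) ∧ ¬p, 0   [□-rule on 2 via 0R0]
5. ¬p ∨ q, 0   [∧-rule on 4]
6. ¬p, 0   [∧-rule on 4]
7. ¬□(¬p ∨ q), 0   [¬∧-rule on 3 (branches; this branch)]
8. q, 0   [∨-rule on 5 (branches; this branch)]
9. ¬(¬p ∨ q), 1   [¬□-rule on 7: fresh world 1, 0R1]
10. p, 1   [¬∨-rule on 9]
11. ¬q, 1   [¬∨-rule on 9]
12. (¬p ∨ q) ∧ ¬p, 1   [□-rule on 2 via 0R1]
13. ¬p ∨ q, 1   [∧-rule on 12]
14. ¬p, 1   [∧-rule on 12]
Accessibility: 0R0, 0R1, 1R0, 1R1
Branch closes: p and ¬p both at 1.
Every branch closes; the branch above is one of them.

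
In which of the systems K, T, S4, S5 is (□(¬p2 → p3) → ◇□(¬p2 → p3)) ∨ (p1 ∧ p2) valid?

T, S4, S5

T-tableau for the negation ¬((□(¬p2 → p3) → ◇□(¬p2 → p3)) ∨ (p1 ∧ p2)):
1. ¬((□(¬p2 → p3) → ◇□(¬p2 → p3)) ∨ (p1 ∧ p2)), w0
2. ¬(□(¬p2 → p3) → ◇□(¬p2 → p3)), w0
3. ¬(p1 ∧ p2), w0
4. □(¬p2 → p3), w0
5. ¬◇□(¬p2 → p3), w0
6. ¬p2 → p3, w0
7. ¬□(¬p2 → p3), w0
8. ¬p2, w0
9. p3, w0
10. ¬(¬p2 → p3), w1
11. ¬p2, w1
12. ¬p3, w1
13. ¬p2 → p3, w1
14. ¬□(¬p2 → p3), w1
15. p3, w1
Accessibility: w0Rw0, w0Rw1, w1Rw1
Branch closes: p3 and ¬p3 both at w1.
Every branch closes (one shown): valid in T, hence also in S4, S5 (every theorem of T is a theorem of S4 and S5).
K-tableau for the negation ¬((□(¬p2 → p3) → ◇□(¬p2 → p3)) ∨ (p1 ∧ p2)):
1. ¬((□(¬p2 → p3) → ◇□(¬p2 → p3)) ∨ (p1 ∧ p2)), w0
2. ¬(□(¬p2 → p3) → ◇□(¬p2 → p3)), w0
3. ¬(p1 ∧ p2), w0
4. □(¬p2 → p3), w0
5. ¬◇□(¬p2 → p3), w0
6. ¬p2, w0
Complete open branch: countermodel on a K-frame, so not valid in K.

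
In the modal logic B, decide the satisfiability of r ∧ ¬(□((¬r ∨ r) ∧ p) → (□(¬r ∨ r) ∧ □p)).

1. r ∧ ¬(□((¬r ∨ r) ∧ p) → (□(¬r ∨ r) ∧ □p)), w0
2. r, w0
3. ¬(□((¬r ∨ r) ∧ p) → (□(¬r ∨ r) ∧ □p)), w0
4. □((¬r ∨ r) ∧ p), w0
5. ¬(□(¬r ∨ r) ∧ □p), w0
6. (¬r ∨ r) ∧ p, w0
7. ¬r ∨ r, w0
8. p, w0
9. ¬□p, w0
10. ¬p, w1
11. (¬r ∨ r) ∧ p, w1
12. ¬r ∨ r, w1
13. p, w1
Accessibility: w0Rw0, w0Rw1, w1Rw0, w1Rw1
Branch closes: p and ¬p both at w1.
Every branch closes; the branch above is one of them.

No, unsatisfiable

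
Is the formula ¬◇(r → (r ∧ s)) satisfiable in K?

Satisfiable

1. ¬◇(r → (r ∧ s)), 0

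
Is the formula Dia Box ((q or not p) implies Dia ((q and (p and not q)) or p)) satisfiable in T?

1. Dia Box ((q or not p) implies Dia ((q and (p and not q)) or p)), w0
2. Box ((q or not p) implies Dia ((q and (p and not q)) or p)), w1   [Dia-rule on 1: fresh world w1, w0Rw1]
3. (q or not p) implies Dia ((q and (p and not q)) or p), w1   [Box-rule on 2 via w1Rw1]
4. Dia ((q and (p and not q)) or p), w1   [implies-rule on 3 (branches; this branch)]
5. (q and (p and not q)) or p, w2   [Dia-rule on 4: fresh world w2, w1Rw2]
6. (q or not p) implies Dia ((q and (p and not q)) or p), w2   [Box-rule on 2 via w1Rw2]
7. p, w2   [or-rule on 5 (branches; this branch)]
8. Dia ((q and (p and not q)) or p), w2   [implies-rule on 6 (branches; this branch)]
9. (q and (p and not q)) or p, w3   [Dia-rule on 8: fresh world w3, w2Rw3]
10. p, w3   [or-rule on 9 (branches; this branch)]
Accessibility: w0Rw0, w0Rw1, w1Rw1, w1Rw2, w2Rw2, w2Rw3, w3Rw3

Satisfiable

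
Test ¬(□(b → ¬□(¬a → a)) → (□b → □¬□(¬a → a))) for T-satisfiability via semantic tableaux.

Unsatisfiable

1. ¬(□(b → ¬□(¬a → a)) → (□b → □¬□(¬a → a))), w0
2. □(b → ¬□(¬a → a)), w0   [¬→-rule on 1]
3. ¬(□b → □¬□(¬a → a)), w0   [¬→-rule on 1]
4. □b, w0   [¬→-rule on 3]
5. ¬□¬□(¬a → a), w0   [¬→-rule on 3]
6. b → ¬□(¬a → a), w0   [□-rule on 2 via w0Rw0]
7. b, w0   [□-rule on 4 via w0Rw0]
8. ¬□(¬a → a), w0   [→-rule on 6 (branches; this branch)]
9. □(¬a → a), w1   [¬□-rule on 5: fresh world w1, w0Rw1]
10. b → ¬□(¬a → a), w1   [□-rule on 2 via w0Rw1]
11. b, w1   [□-rule on 4 via w0Rw1]
12. ¬a → a, w1   [□-rule on 9 via w1Rw1]
13. ¬□(¬a → a), w1   [→-rule on 10 (branches; this branch)]
14. a, w1   [→-rule on 12 (branches; this branch)]
15. ¬(¬a → a), w2   [¬□-rule on 8: fresh world w2, w0Rw2]
16. ¬a, w2   [¬→-rule on 15]
17. b → ¬□(¬a → a), w2   [□-rule on 2 via w0Rw2]
18. b, w2   [□-rule on 4 via w0Rw2]
19. ¬□(¬a → a), w2   [→-rule on 17 (branches; this branch)]
20. ¬(¬a → a), w3   [¬□-rule on 13: fresh world w3, w1Rw3]
21. ¬a, w3   [¬→-rule on 20]
22. ¬a → a, w3   [□-rule on 9 via w1Rw3]
23. a, w3   [→-rule on 22 (branches; this branch)]
Accessibility: w0Rw0, w0Rw1, w0Rw2, w1Rw1, w1Rw3, w2Rw2, w3Rw3
Branch closes: a and ¬a both at w3.
(One branch shown.) All branches close.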